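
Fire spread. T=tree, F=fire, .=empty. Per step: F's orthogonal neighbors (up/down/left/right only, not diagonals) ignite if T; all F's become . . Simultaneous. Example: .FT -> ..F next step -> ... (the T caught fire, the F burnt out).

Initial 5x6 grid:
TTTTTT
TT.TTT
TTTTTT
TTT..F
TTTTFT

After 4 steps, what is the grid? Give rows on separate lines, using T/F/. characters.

Step 1: 3 trees catch fire, 2 burn out
  TTTTTT
  TT.TTT
  TTTTTF
  TTT...
  TTTF.F
Step 2: 3 trees catch fire, 3 burn out
  TTTTTT
  TT.TTF
  TTTTF.
  TTT...
  TTF...
Step 3: 5 trees catch fire, 3 burn out
  TTTTTF
  TT.TF.
  TTTF..
  TTF...
  TF....
Step 4: 5 trees catch fire, 5 burn out
  TTTTF.
  TT.F..
  TTF...
  TF....
  F.....

TTTTF.
TT.F..
TTF...
TF....
F.....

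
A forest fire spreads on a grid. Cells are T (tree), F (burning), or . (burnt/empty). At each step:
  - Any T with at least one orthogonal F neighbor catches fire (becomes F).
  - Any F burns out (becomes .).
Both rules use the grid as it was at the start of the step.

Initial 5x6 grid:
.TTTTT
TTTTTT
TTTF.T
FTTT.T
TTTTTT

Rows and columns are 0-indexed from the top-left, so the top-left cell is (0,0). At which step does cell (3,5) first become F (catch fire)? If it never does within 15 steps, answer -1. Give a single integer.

Step 1: cell (3,5)='T' (+6 fires, +2 burnt)
Step 2: cell (3,5)='T' (+8 fires, +6 burnt)
Step 3: cell (3,5)='T' (+6 fires, +8 burnt)
Step 4: cell (3,5)='T' (+4 fires, +6 burnt)
Step 5: cell (3,5)='F' (+1 fires, +4 burnt)
  -> target ignites at step 5
Step 6: cell (3,5)='.' (+0 fires, +1 burnt)
  fire out at step 6

5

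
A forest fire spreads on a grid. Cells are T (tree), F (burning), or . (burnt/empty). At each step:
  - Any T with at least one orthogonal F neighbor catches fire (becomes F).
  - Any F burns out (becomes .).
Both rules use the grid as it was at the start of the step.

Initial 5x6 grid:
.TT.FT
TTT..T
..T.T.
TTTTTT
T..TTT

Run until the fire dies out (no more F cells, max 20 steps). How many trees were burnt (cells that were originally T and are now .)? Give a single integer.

Answer: 2

Derivation:
Step 1: +1 fires, +1 burnt (F count now 1)
Step 2: +1 fires, +1 burnt (F count now 1)
Step 3: +0 fires, +1 burnt (F count now 0)
Fire out after step 3
Initially T: 19, now '.': 13
Total burnt (originally-T cells now '.'): 2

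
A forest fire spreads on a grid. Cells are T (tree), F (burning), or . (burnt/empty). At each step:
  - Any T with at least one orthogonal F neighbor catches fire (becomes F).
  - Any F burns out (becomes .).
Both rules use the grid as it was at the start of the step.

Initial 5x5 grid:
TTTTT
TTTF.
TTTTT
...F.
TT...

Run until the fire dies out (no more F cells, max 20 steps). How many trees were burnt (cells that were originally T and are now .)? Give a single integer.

Step 1: +3 fires, +2 burnt (F count now 3)
Step 2: +5 fires, +3 burnt (F count now 5)
Step 3: +3 fires, +5 burnt (F count now 3)
Step 4: +2 fires, +3 burnt (F count now 2)
Step 5: +0 fires, +2 burnt (F count now 0)
Fire out after step 5
Initially T: 15, now '.': 23
Total burnt (originally-T cells now '.'): 13

Answer: 13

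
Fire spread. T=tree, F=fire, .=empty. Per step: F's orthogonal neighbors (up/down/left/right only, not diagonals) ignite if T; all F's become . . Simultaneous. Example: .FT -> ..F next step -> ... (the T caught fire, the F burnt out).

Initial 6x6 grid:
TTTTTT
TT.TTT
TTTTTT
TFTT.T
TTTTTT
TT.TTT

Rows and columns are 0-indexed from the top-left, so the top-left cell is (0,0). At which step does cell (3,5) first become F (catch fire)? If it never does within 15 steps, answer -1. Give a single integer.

Step 1: cell (3,5)='T' (+4 fires, +1 burnt)
Step 2: cell (3,5)='T' (+7 fires, +4 burnt)
Step 3: cell (3,5)='T' (+5 fires, +7 burnt)
Step 4: cell (3,5)='T' (+6 fires, +5 burnt)
Step 5: cell (3,5)='T' (+5 fires, +6 burnt)
Step 6: cell (3,5)='F' (+4 fires, +5 burnt)
  -> target ignites at step 6
Step 7: cell (3,5)='.' (+1 fires, +4 burnt)
Step 8: cell (3,5)='.' (+0 fires, +1 burnt)
  fire out at step 8

6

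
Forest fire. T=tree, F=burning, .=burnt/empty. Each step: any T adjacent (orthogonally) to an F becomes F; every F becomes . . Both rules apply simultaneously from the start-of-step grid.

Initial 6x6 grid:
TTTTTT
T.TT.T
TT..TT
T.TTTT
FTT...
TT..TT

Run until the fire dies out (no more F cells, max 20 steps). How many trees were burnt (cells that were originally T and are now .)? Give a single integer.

Answer: 23

Derivation:
Step 1: +3 fires, +1 burnt (F count now 3)
Step 2: +3 fires, +3 burnt (F count now 3)
Step 3: +3 fires, +3 burnt (F count now 3)
Step 4: +2 fires, +3 burnt (F count now 2)
Step 5: +2 fires, +2 burnt (F count now 2)
Step 6: +3 fires, +2 burnt (F count now 3)
Step 7: +3 fires, +3 burnt (F count now 3)
Step 8: +3 fires, +3 burnt (F count now 3)
Step 9: +1 fires, +3 burnt (F count now 1)
Step 10: +0 fires, +1 burnt (F count now 0)
Fire out after step 10
Initially T: 25, now '.': 34
Total burnt (originally-T cells now '.'): 23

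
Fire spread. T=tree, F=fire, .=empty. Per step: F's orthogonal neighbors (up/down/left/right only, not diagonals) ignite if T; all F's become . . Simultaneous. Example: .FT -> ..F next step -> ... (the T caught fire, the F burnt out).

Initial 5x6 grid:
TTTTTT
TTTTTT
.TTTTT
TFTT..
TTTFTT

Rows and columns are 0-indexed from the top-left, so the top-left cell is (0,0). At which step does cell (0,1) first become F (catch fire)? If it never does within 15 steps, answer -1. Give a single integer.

Step 1: cell (0,1)='T' (+7 fires, +2 burnt)
Step 2: cell (0,1)='T' (+5 fires, +7 burnt)
Step 3: cell (0,1)='F' (+5 fires, +5 burnt)
  -> target ignites at step 3
Step 4: cell (0,1)='.' (+5 fires, +5 burnt)
Step 5: cell (0,1)='.' (+2 fires, +5 burnt)
Step 6: cell (0,1)='.' (+1 fires, +2 burnt)
Step 7: cell (0,1)='.' (+0 fires, +1 burnt)
  fire out at step 7

3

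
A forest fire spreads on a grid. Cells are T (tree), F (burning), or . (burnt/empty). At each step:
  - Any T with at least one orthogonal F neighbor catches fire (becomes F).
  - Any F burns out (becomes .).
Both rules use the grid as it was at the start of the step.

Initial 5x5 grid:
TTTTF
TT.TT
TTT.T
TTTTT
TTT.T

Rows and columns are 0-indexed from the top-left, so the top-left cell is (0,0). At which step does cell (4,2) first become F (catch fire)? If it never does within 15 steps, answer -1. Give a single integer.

Step 1: cell (4,2)='T' (+2 fires, +1 burnt)
Step 2: cell (4,2)='T' (+3 fires, +2 burnt)
Step 3: cell (4,2)='T' (+2 fires, +3 burnt)
Step 4: cell (4,2)='T' (+4 fires, +2 burnt)
Step 5: cell (4,2)='T' (+3 fires, +4 burnt)
Step 6: cell (4,2)='F' (+4 fires, +3 burnt)
  -> target ignites at step 6
Step 7: cell (4,2)='.' (+2 fires, +4 burnt)
Step 8: cell (4,2)='.' (+1 fires, +2 burnt)
Step 9: cell (4,2)='.' (+0 fires, +1 burnt)
  fire out at step 9

6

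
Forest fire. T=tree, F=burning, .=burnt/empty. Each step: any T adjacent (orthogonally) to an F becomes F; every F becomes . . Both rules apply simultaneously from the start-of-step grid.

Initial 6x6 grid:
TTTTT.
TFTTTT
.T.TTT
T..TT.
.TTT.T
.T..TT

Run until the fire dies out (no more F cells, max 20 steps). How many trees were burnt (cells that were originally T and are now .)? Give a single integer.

Step 1: +4 fires, +1 burnt (F count now 4)
Step 2: +3 fires, +4 burnt (F count now 3)
Step 3: +3 fires, +3 burnt (F count now 3)
Step 4: +4 fires, +3 burnt (F count now 4)
Step 5: +3 fires, +4 burnt (F count now 3)
Step 6: +1 fires, +3 burnt (F count now 1)
Step 7: +1 fires, +1 burnt (F count now 1)
Step 8: +1 fires, +1 burnt (F count now 1)
Step 9: +0 fires, +1 burnt (F count now 0)
Fire out after step 9
Initially T: 24, now '.': 32
Total burnt (originally-T cells now '.'): 20

Answer: 20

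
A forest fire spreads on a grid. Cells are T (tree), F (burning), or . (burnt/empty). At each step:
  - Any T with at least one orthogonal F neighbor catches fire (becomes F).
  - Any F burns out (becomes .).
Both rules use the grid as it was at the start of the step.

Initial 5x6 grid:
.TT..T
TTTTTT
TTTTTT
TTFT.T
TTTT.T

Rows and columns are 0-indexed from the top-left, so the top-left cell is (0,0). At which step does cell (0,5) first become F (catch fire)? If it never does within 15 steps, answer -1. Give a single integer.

Step 1: cell (0,5)='T' (+4 fires, +1 burnt)
Step 2: cell (0,5)='T' (+6 fires, +4 burnt)
Step 3: cell (0,5)='T' (+6 fires, +6 burnt)
Step 4: cell (0,5)='T' (+4 fires, +6 burnt)
Step 5: cell (0,5)='T' (+2 fires, +4 burnt)
Step 6: cell (0,5)='F' (+2 fires, +2 burnt)
  -> target ignites at step 6
Step 7: cell (0,5)='.' (+0 fires, +2 burnt)
  fire out at step 7

6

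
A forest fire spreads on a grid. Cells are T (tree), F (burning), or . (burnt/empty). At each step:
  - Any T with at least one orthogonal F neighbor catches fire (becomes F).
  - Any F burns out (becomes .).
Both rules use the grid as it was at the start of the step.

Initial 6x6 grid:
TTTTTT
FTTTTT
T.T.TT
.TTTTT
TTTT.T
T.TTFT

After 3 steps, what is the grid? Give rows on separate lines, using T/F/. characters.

Step 1: 5 trees catch fire, 2 burn out
  FTTTTT
  .FTTTT
  F.T.TT
  .TTTTT
  TTTT.T
  T.TF.F
Step 2: 5 trees catch fire, 5 burn out
  .FTTTT
  ..FTTT
  ..T.TT
  .TTTTT
  TTTF.F
  T.F...
Step 3: 6 trees catch fire, 5 burn out
  ..FTTT
  ...FTT
  ..F.TT
  .TTFTF
  TTF...
  T.....

..FTTT
...FTT
..F.TT
.TTFTF
TTF...
T.....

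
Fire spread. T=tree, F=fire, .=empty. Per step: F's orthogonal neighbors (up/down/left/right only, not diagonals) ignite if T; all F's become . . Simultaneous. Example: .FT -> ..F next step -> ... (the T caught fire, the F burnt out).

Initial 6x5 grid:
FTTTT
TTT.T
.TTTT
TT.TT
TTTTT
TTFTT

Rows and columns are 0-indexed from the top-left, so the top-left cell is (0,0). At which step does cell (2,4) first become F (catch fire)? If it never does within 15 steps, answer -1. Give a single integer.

Step 1: cell (2,4)='T' (+5 fires, +2 burnt)
Step 2: cell (2,4)='T' (+6 fires, +5 burnt)
Step 3: cell (2,4)='T' (+7 fires, +6 burnt)
Step 4: cell (2,4)='T' (+5 fires, +7 burnt)
Step 5: cell (2,4)='F' (+2 fires, +5 burnt)
  -> target ignites at step 5
Step 6: cell (2,4)='.' (+0 fires, +2 burnt)
  fire out at step 6

5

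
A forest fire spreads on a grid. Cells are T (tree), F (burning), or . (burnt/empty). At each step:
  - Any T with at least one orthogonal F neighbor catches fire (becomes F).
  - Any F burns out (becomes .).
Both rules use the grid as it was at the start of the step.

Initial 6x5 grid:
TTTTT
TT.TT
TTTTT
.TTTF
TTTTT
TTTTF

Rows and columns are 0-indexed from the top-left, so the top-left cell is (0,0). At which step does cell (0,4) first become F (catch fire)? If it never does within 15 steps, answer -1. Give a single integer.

Step 1: cell (0,4)='T' (+4 fires, +2 burnt)
Step 2: cell (0,4)='T' (+5 fires, +4 burnt)
Step 3: cell (0,4)='F' (+6 fires, +5 burnt)
  -> target ignites at step 3
Step 4: cell (0,4)='.' (+4 fires, +6 burnt)
Step 5: cell (0,4)='.' (+4 fires, +4 burnt)
Step 6: cell (0,4)='.' (+2 fires, +4 burnt)
Step 7: cell (0,4)='.' (+1 fires, +2 burnt)
Step 8: cell (0,4)='.' (+0 fires, +1 burnt)
  fire out at step 8

3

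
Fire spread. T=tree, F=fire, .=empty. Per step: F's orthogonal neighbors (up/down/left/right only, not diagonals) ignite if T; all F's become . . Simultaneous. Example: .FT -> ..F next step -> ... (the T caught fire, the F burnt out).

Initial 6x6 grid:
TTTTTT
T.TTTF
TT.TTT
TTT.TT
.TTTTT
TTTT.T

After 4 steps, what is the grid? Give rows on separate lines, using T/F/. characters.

Step 1: 3 trees catch fire, 1 burn out
  TTTTTF
  T.TTF.
  TT.TTF
  TTT.TT
  .TTTTT
  TTTT.T
Step 2: 4 trees catch fire, 3 burn out
  TTTTF.
  T.TF..
  TT.TF.
  TTT.TF
  .TTTTT
  TTTT.T
Step 3: 5 trees catch fire, 4 burn out
  TTTF..
  T.F...
  TT.F..
  TTT.F.
  .TTTTF
  TTTT.T
Step 4: 3 trees catch fire, 5 burn out
  TTF...
  T.....
  TT....
  TTT...
  .TTTF.
  TTTT.F

TTF...
T.....
TT....
TTT...
.TTTF.
TTTT.F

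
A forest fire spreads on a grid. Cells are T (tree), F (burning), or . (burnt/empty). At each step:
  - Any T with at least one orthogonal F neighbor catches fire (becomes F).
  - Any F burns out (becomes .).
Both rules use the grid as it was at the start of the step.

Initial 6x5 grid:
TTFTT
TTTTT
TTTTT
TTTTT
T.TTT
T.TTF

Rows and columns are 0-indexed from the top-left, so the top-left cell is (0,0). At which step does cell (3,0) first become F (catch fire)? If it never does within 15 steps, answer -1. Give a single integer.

Step 1: cell (3,0)='T' (+5 fires, +2 burnt)
Step 2: cell (3,0)='T' (+8 fires, +5 burnt)
Step 3: cell (3,0)='T' (+8 fires, +8 burnt)
Step 4: cell (3,0)='T' (+2 fires, +8 burnt)
Step 5: cell (3,0)='F' (+1 fires, +2 burnt)
  -> target ignites at step 5
Step 6: cell (3,0)='.' (+1 fires, +1 burnt)
Step 7: cell (3,0)='.' (+1 fires, +1 burnt)
Step 8: cell (3,0)='.' (+0 fires, +1 burnt)
  fire out at step 8

5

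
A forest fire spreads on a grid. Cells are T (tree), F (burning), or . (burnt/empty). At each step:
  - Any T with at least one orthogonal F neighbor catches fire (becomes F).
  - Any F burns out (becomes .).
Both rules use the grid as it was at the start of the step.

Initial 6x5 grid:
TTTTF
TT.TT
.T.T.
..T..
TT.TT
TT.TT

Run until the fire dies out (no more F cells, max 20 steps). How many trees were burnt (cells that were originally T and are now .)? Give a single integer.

Answer: 10

Derivation:
Step 1: +2 fires, +1 burnt (F count now 2)
Step 2: +2 fires, +2 burnt (F count now 2)
Step 3: +2 fires, +2 burnt (F count now 2)
Step 4: +2 fires, +2 burnt (F count now 2)
Step 5: +2 fires, +2 burnt (F count now 2)
Step 6: +0 fires, +2 burnt (F count now 0)
Fire out after step 6
Initially T: 19, now '.': 21
Total burnt (originally-T cells now '.'): 10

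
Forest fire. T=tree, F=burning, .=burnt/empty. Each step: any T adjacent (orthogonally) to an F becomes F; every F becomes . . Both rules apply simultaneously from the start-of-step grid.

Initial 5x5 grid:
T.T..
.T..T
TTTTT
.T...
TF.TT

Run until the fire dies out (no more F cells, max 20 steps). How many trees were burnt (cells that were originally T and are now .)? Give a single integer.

Answer: 9

Derivation:
Step 1: +2 fires, +1 burnt (F count now 2)
Step 2: +1 fires, +2 burnt (F count now 1)
Step 3: +3 fires, +1 burnt (F count now 3)
Step 4: +1 fires, +3 burnt (F count now 1)
Step 5: +1 fires, +1 burnt (F count now 1)
Step 6: +1 fires, +1 burnt (F count now 1)
Step 7: +0 fires, +1 burnt (F count now 0)
Fire out after step 7
Initially T: 13, now '.': 21
Total burnt (originally-T cells now '.'): 9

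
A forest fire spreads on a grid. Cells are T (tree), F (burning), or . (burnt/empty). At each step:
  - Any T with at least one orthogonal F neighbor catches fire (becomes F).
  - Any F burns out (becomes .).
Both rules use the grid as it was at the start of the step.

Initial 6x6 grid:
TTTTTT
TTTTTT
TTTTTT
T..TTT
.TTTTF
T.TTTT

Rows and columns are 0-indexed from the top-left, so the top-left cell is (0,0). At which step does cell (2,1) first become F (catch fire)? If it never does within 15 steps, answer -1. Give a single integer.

Step 1: cell (2,1)='T' (+3 fires, +1 burnt)
Step 2: cell (2,1)='T' (+4 fires, +3 burnt)
Step 3: cell (2,1)='T' (+5 fires, +4 burnt)
Step 4: cell (2,1)='T' (+5 fires, +5 burnt)
Step 5: cell (2,1)='T' (+3 fires, +5 burnt)
Step 6: cell (2,1)='F' (+3 fires, +3 burnt)
  -> target ignites at step 6
Step 7: cell (2,1)='.' (+3 fires, +3 burnt)
Step 8: cell (2,1)='.' (+3 fires, +3 burnt)
Step 9: cell (2,1)='.' (+1 fires, +3 burnt)
Step 10: cell (2,1)='.' (+0 fires, +1 burnt)
  fire out at step 10

6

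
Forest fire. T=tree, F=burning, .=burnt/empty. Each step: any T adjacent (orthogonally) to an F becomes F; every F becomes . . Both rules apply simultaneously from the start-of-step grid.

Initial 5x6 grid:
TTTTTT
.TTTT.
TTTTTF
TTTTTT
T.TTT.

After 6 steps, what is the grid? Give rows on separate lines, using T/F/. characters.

Step 1: 2 trees catch fire, 1 burn out
  TTTTTT
  .TTTT.
  TTTTF.
  TTTTTF
  T.TTT.
Step 2: 3 trees catch fire, 2 burn out
  TTTTTT
  .TTTF.
  TTTF..
  TTTTF.
  T.TTT.
Step 3: 5 trees catch fire, 3 burn out
  TTTTFT
  .TTF..
  TTF...
  TTTF..
  T.TTF.
Step 4: 6 trees catch fire, 5 burn out
  TTTF.F
  .TF...
  TF....
  TTF...
  T.TF..
Step 5: 5 trees catch fire, 6 burn out
  TTF...
  .F....
  F.....
  TF....
  T.F...
Step 6: 2 trees catch fire, 5 burn out
  TF....
  ......
  ......
  F.....
  T.....

TF....
......
......
F.....
T.....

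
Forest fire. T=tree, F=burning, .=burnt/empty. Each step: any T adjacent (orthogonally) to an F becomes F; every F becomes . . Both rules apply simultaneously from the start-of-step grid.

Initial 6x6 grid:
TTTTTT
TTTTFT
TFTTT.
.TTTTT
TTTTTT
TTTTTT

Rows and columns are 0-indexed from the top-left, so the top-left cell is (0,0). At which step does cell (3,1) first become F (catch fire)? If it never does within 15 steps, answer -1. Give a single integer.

Step 1: cell (3,1)='F' (+8 fires, +2 burnt)
  -> target ignites at step 1
Step 2: cell (3,1)='.' (+9 fires, +8 burnt)
Step 3: cell (3,1)='.' (+8 fires, +9 burnt)
Step 4: cell (3,1)='.' (+5 fires, +8 burnt)
Step 5: cell (3,1)='.' (+2 fires, +5 burnt)
Step 6: cell (3,1)='.' (+0 fires, +2 burnt)
  fire out at step 6

1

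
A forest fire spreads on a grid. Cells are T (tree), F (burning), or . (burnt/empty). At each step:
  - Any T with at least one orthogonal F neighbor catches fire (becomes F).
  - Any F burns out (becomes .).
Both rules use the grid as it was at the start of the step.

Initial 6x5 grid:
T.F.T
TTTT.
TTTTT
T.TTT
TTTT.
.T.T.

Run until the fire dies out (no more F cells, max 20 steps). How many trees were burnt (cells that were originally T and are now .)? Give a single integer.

Step 1: +1 fires, +1 burnt (F count now 1)
Step 2: +3 fires, +1 burnt (F count now 3)
Step 3: +4 fires, +3 burnt (F count now 4)
Step 4: +5 fires, +4 burnt (F count now 5)
Step 5: +4 fires, +5 burnt (F count now 4)
Step 6: +3 fires, +4 burnt (F count now 3)
Step 7: +0 fires, +3 burnt (F count now 0)
Fire out after step 7
Initially T: 21, now '.': 29
Total burnt (originally-T cells now '.'): 20

Answer: 20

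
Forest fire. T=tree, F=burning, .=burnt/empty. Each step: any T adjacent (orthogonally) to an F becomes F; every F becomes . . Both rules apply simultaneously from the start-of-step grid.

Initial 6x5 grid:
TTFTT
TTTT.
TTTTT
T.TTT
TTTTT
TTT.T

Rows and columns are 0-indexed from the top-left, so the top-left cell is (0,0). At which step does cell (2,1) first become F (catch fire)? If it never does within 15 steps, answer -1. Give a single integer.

Step 1: cell (2,1)='T' (+3 fires, +1 burnt)
Step 2: cell (2,1)='T' (+5 fires, +3 burnt)
Step 3: cell (2,1)='F' (+4 fires, +5 burnt)
  -> target ignites at step 3
Step 4: cell (2,1)='.' (+4 fires, +4 burnt)
Step 5: cell (2,1)='.' (+5 fires, +4 burnt)
Step 6: cell (2,1)='.' (+3 fires, +5 burnt)
Step 7: cell (2,1)='.' (+2 fires, +3 burnt)
Step 8: cell (2,1)='.' (+0 fires, +2 burnt)
  fire out at step 8

3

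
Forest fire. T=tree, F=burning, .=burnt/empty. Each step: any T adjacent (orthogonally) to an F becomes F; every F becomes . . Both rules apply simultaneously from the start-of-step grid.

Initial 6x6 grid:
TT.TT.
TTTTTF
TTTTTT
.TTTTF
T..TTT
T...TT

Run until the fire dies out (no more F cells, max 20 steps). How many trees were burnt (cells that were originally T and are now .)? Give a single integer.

Step 1: +4 fires, +2 burnt (F count now 4)
Step 2: +6 fires, +4 burnt (F count now 6)
Step 3: +6 fires, +6 burnt (F count now 6)
Step 4: +3 fires, +6 burnt (F count now 3)
Step 5: +3 fires, +3 burnt (F count now 3)
Step 6: +2 fires, +3 burnt (F count now 2)
Step 7: +0 fires, +2 burnt (F count now 0)
Fire out after step 7
Initially T: 26, now '.': 34
Total burnt (originally-T cells now '.'): 24

Answer: 24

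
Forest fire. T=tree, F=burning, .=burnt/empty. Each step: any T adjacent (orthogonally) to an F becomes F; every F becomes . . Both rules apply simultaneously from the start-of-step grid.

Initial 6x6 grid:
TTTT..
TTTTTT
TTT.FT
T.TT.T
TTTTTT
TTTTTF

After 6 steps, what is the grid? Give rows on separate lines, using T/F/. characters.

Step 1: 4 trees catch fire, 2 burn out
  TTTT..
  TTTTFT
  TTT..F
  T.TT.T
  TTTTTF
  TTTTF.
Step 2: 5 trees catch fire, 4 burn out
  TTTT..
  TTTF.F
  TTT...
  T.TT.F
  TTTTF.
  TTTF..
Step 3: 4 trees catch fire, 5 burn out
  TTTF..
  TTF...
  TTT...
  T.TT..
  TTTF..
  TTF...
Step 4: 6 trees catch fire, 4 burn out
  TTF...
  TF....
  TTF...
  T.TF..
  TTF...
  TF....
Step 5: 6 trees catch fire, 6 burn out
  TF....
  F.....
  TF....
  T.F...
  TF....
  F.....
Step 6: 3 trees catch fire, 6 burn out
  F.....
  ......
  F.....
  T.....
  F.....
  ......

F.....
......
F.....
T.....
F.....
......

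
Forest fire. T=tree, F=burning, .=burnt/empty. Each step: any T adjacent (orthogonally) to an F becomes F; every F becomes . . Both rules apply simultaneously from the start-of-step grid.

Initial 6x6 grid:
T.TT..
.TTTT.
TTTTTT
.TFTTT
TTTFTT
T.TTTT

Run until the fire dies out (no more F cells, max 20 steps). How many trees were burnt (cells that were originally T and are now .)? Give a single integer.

Answer: 26

Derivation:
Step 1: +6 fires, +2 burnt (F count now 6)
Step 2: +8 fires, +6 burnt (F count now 8)
Step 3: +8 fires, +8 burnt (F count now 8)
Step 4: +4 fires, +8 burnt (F count now 4)
Step 5: +0 fires, +4 burnt (F count now 0)
Fire out after step 5
Initially T: 27, now '.': 35
Total burnt (originally-T cells now '.'): 26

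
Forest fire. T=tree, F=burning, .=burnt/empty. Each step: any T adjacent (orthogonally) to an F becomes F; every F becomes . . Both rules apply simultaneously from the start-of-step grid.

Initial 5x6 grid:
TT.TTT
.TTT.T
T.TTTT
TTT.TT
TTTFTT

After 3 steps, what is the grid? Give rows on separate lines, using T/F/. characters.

Step 1: 2 trees catch fire, 1 burn out
  TT.TTT
  .TTT.T
  T.TTTT
  TTT.TT
  TTF.FT
Step 2: 4 trees catch fire, 2 burn out
  TT.TTT
  .TTT.T
  T.TTTT
  TTF.FT
  TF...F
Step 3: 5 trees catch fire, 4 burn out
  TT.TTT
  .TTT.T
  T.FTFT
  TF...F
  F.....

TT.TTT
.TTT.T
T.FTFT
TF...F
F.....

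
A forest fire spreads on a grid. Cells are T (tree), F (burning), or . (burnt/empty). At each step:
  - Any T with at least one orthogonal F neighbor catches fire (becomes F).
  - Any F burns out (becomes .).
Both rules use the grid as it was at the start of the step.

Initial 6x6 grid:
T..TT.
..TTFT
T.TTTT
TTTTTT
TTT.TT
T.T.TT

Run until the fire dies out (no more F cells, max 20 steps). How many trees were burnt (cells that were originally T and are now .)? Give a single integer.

Answer: 25

Derivation:
Step 1: +4 fires, +1 burnt (F count now 4)
Step 2: +5 fires, +4 burnt (F count now 5)
Step 3: +4 fires, +5 burnt (F count now 4)
Step 4: +3 fires, +4 burnt (F count now 3)
Step 5: +3 fires, +3 burnt (F count now 3)
Step 6: +3 fires, +3 burnt (F count now 3)
Step 7: +2 fires, +3 burnt (F count now 2)
Step 8: +1 fires, +2 burnt (F count now 1)
Step 9: +0 fires, +1 burnt (F count now 0)
Fire out after step 9
Initially T: 26, now '.': 35
Total burnt (originally-T cells now '.'): 25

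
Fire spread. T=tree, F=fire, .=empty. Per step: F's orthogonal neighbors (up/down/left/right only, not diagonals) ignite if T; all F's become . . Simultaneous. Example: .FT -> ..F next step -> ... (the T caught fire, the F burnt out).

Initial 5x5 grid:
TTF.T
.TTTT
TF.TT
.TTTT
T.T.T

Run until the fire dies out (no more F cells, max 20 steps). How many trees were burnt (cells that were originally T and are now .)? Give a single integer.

Answer: 16

Derivation:
Step 1: +5 fires, +2 burnt (F count now 5)
Step 2: +3 fires, +5 burnt (F count now 3)
Step 3: +4 fires, +3 burnt (F count now 4)
Step 4: +3 fires, +4 burnt (F count now 3)
Step 5: +1 fires, +3 burnt (F count now 1)
Step 6: +0 fires, +1 burnt (F count now 0)
Fire out after step 6
Initially T: 17, now '.': 24
Total burnt (originally-T cells now '.'): 16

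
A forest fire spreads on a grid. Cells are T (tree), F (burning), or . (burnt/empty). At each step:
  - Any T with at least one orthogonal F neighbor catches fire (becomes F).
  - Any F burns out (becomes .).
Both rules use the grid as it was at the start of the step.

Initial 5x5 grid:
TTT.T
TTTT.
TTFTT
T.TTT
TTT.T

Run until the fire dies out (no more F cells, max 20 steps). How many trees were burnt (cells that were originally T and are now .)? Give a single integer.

Answer: 19

Derivation:
Step 1: +4 fires, +1 burnt (F count now 4)
Step 2: +7 fires, +4 burnt (F count now 7)
Step 3: +5 fires, +7 burnt (F count now 5)
Step 4: +3 fires, +5 burnt (F count now 3)
Step 5: +0 fires, +3 burnt (F count now 0)
Fire out after step 5
Initially T: 20, now '.': 24
Total burnt (originally-T cells now '.'): 19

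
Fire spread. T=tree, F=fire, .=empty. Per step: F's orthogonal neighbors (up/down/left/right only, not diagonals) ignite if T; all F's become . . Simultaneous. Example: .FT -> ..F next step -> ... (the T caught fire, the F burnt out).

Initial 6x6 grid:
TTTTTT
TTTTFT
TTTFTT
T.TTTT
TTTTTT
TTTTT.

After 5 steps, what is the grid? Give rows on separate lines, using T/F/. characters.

Step 1: 6 trees catch fire, 2 burn out
  TTTTFT
  TTTF.F
  TTF.FT
  T.TFTT
  TTTTTT
  TTTTT.
Step 2: 8 trees catch fire, 6 burn out
  TTTF.F
  TTF...
  TF...F
  T.F.FT
  TTTFTT
  TTTTT.
Step 3: 7 trees catch fire, 8 burn out
  TTF...
  TF....
  F.....
  T....F
  TTF.FT
  TTTFT.
Step 4: 7 trees catch fire, 7 burn out
  TF....
  F.....
  ......
  F.....
  TF...F
  TTF.F.
Step 5: 3 trees catch fire, 7 burn out
  F.....
  ......
  ......
  ......
  F.....
  TF....

F.....
......
......
......
F.....
TF....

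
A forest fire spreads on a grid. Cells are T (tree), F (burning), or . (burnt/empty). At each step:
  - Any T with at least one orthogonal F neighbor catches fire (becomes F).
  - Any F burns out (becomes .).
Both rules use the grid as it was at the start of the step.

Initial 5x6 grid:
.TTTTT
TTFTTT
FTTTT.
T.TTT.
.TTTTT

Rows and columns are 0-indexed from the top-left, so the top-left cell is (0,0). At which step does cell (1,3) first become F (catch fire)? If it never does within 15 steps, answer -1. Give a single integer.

Step 1: cell (1,3)='F' (+7 fires, +2 burnt)
  -> target ignites at step 1
Step 2: cell (1,3)='.' (+5 fires, +7 burnt)
Step 3: cell (1,3)='.' (+5 fires, +5 burnt)
Step 4: cell (1,3)='.' (+4 fires, +5 burnt)
Step 5: cell (1,3)='.' (+1 fires, +4 burnt)
Step 6: cell (1,3)='.' (+1 fires, +1 burnt)
Step 7: cell (1,3)='.' (+0 fires, +1 burnt)
  fire out at step 7

1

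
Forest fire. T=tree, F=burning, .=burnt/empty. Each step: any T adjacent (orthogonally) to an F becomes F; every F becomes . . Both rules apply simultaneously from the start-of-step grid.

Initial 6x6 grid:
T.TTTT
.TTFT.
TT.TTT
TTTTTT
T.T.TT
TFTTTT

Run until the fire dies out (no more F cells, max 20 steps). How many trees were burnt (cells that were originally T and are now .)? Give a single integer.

Answer: 27

Derivation:
Step 1: +6 fires, +2 burnt (F count now 6)
Step 2: +8 fires, +6 burnt (F count now 8)
Step 3: +7 fires, +8 burnt (F count now 7)
Step 4: +5 fires, +7 burnt (F count now 5)
Step 5: +1 fires, +5 burnt (F count now 1)
Step 6: +0 fires, +1 burnt (F count now 0)
Fire out after step 6
Initially T: 28, now '.': 35
Total burnt (originally-T cells now '.'): 27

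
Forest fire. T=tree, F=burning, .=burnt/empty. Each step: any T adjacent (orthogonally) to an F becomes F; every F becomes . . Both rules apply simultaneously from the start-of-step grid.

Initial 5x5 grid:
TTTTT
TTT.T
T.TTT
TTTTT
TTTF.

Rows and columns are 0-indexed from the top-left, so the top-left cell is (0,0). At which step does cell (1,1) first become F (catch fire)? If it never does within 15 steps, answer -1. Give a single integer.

Step 1: cell (1,1)='T' (+2 fires, +1 burnt)
Step 2: cell (1,1)='T' (+4 fires, +2 burnt)
Step 3: cell (1,1)='T' (+4 fires, +4 burnt)
Step 4: cell (1,1)='T' (+3 fires, +4 burnt)
Step 5: cell (1,1)='F' (+4 fires, +3 burnt)
  -> target ignites at step 5
Step 6: cell (1,1)='.' (+3 fires, +4 burnt)
Step 7: cell (1,1)='.' (+1 fires, +3 burnt)
Step 8: cell (1,1)='.' (+0 fires, +1 burnt)
  fire out at step 8

5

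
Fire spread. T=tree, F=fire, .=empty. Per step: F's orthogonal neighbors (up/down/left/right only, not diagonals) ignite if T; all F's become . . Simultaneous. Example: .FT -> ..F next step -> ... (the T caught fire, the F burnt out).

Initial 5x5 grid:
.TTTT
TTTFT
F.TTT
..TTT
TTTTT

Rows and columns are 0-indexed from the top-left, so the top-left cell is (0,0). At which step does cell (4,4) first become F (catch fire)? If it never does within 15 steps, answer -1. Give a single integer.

Step 1: cell (4,4)='T' (+5 fires, +2 burnt)
Step 2: cell (4,4)='T' (+6 fires, +5 burnt)
Step 3: cell (4,4)='T' (+4 fires, +6 burnt)
Step 4: cell (4,4)='F' (+2 fires, +4 burnt)
  -> target ignites at step 4
Step 5: cell (4,4)='.' (+1 fires, +2 burnt)
Step 6: cell (4,4)='.' (+1 fires, +1 burnt)
Step 7: cell (4,4)='.' (+0 fires, +1 burnt)
  fire out at step 7

4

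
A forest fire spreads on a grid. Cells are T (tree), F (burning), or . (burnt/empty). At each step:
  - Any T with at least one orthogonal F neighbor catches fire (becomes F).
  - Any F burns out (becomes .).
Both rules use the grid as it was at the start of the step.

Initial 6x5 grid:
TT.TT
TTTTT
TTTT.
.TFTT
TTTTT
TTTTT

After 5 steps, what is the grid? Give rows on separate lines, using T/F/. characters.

Step 1: 4 trees catch fire, 1 burn out
  TT.TT
  TTTTT
  TTFT.
  .F.FT
  TTFTT
  TTTTT
Step 2: 7 trees catch fire, 4 burn out
  TT.TT
  TTFTT
  TF.F.
  ....F
  TF.FT
  TTFTT
Step 3: 7 trees catch fire, 7 burn out
  TT.TT
  TF.FT
  F....
  .....
  F...F
  TF.FT
Step 4: 6 trees catch fire, 7 burn out
  TF.FT
  F...F
  .....
  .....
  .....
  F...F
Step 5: 2 trees catch fire, 6 burn out
  F...F
  .....
  .....
  .....
  .....
  .....

F...F
.....
.....
.....
.....
.....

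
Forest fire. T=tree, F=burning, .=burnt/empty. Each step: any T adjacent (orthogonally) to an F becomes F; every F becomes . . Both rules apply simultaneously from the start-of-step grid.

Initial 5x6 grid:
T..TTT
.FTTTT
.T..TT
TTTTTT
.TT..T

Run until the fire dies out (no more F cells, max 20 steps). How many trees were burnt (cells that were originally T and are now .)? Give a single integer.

Answer: 19

Derivation:
Step 1: +2 fires, +1 burnt (F count now 2)
Step 2: +2 fires, +2 burnt (F count now 2)
Step 3: +5 fires, +2 burnt (F count now 5)
Step 4: +5 fires, +5 burnt (F count now 5)
Step 5: +3 fires, +5 burnt (F count now 3)
Step 6: +1 fires, +3 burnt (F count now 1)
Step 7: +1 fires, +1 burnt (F count now 1)
Step 8: +0 fires, +1 burnt (F count now 0)
Fire out after step 8
Initially T: 20, now '.': 29
Total burnt (originally-T cells now '.'): 19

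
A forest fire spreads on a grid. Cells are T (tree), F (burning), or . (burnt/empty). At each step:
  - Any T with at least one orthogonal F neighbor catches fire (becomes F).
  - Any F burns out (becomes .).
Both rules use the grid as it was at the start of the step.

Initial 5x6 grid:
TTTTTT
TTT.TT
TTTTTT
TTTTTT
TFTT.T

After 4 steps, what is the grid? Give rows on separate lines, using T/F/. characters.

Step 1: 3 trees catch fire, 1 burn out
  TTTTTT
  TTT.TT
  TTTTTT
  TFTTTT
  F.FT.T
Step 2: 4 trees catch fire, 3 burn out
  TTTTTT
  TTT.TT
  TFTTTT
  F.FTTT
  ...F.T
Step 3: 4 trees catch fire, 4 burn out
  TTTTTT
  TFT.TT
  F.FTTT
  ...FTT
  .....T
Step 4: 5 trees catch fire, 4 burn out
  TFTTTT
  F.F.TT
  ...FTT
  ....FT
  .....T

TFTTTT
F.F.TT
...FTT
....FT
.....T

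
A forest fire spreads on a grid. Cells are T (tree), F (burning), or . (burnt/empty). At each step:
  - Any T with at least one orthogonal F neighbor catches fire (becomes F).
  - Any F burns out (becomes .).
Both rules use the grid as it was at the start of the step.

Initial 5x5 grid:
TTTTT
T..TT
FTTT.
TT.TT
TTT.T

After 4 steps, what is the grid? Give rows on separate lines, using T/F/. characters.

Step 1: 3 trees catch fire, 1 burn out
  TTTTT
  F..TT
  .FTT.
  FT.TT
  TTT.T
Step 2: 4 trees catch fire, 3 burn out
  FTTTT
  ...TT
  ..FT.
  .F.TT
  FTT.T
Step 3: 3 trees catch fire, 4 burn out
  .FTTT
  ...TT
  ...F.
  ...TT
  .FT.T
Step 4: 4 trees catch fire, 3 burn out
  ..FTT
  ...FT
  .....
  ...FT
  ..F.T

..FTT
...FT
.....
...FT
..F.T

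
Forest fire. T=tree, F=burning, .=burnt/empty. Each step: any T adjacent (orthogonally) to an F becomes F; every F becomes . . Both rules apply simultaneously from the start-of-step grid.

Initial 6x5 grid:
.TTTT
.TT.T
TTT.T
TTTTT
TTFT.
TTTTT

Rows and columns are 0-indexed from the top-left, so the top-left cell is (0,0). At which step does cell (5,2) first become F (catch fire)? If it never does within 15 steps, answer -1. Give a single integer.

Step 1: cell (5,2)='F' (+4 fires, +1 burnt)
  -> target ignites at step 1
Step 2: cell (5,2)='.' (+6 fires, +4 burnt)
Step 3: cell (5,2)='.' (+6 fires, +6 burnt)
Step 4: cell (5,2)='.' (+4 fires, +6 burnt)
Step 5: cell (5,2)='.' (+3 fires, +4 burnt)
Step 6: cell (5,2)='.' (+1 fires, +3 burnt)
Step 7: cell (5,2)='.' (+0 fires, +1 burnt)
  fire out at step 7

1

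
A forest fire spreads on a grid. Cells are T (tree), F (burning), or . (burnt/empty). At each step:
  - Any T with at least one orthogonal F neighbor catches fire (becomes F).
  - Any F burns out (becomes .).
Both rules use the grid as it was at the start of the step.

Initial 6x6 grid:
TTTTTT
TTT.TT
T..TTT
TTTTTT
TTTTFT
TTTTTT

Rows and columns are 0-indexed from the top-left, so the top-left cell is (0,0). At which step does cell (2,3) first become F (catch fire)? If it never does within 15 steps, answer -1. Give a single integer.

Step 1: cell (2,3)='T' (+4 fires, +1 burnt)
Step 2: cell (2,3)='T' (+6 fires, +4 burnt)
Step 3: cell (2,3)='F' (+6 fires, +6 burnt)
  -> target ignites at step 3
Step 4: cell (2,3)='.' (+5 fires, +6 burnt)
Step 5: cell (2,3)='.' (+4 fires, +5 burnt)
Step 6: cell (2,3)='.' (+2 fires, +4 burnt)
Step 7: cell (2,3)='.' (+3 fires, +2 burnt)
Step 8: cell (2,3)='.' (+2 fires, +3 burnt)
Step 9: cell (2,3)='.' (+0 fires, +2 burnt)
  fire out at step 9

3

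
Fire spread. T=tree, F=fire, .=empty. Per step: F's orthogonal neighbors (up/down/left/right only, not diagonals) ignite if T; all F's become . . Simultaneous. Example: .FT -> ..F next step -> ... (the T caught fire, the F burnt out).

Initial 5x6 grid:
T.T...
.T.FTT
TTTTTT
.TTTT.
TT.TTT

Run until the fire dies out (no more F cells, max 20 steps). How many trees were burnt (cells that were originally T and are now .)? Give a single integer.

Answer: 18

Derivation:
Step 1: +2 fires, +1 burnt (F count now 2)
Step 2: +4 fires, +2 burnt (F count now 4)
Step 3: +5 fires, +4 burnt (F count now 5)
Step 4: +4 fires, +5 burnt (F count now 4)
Step 5: +2 fires, +4 burnt (F count now 2)
Step 6: +1 fires, +2 burnt (F count now 1)
Step 7: +0 fires, +1 burnt (F count now 0)
Fire out after step 7
Initially T: 20, now '.': 28
Total burnt (originally-T cells now '.'): 18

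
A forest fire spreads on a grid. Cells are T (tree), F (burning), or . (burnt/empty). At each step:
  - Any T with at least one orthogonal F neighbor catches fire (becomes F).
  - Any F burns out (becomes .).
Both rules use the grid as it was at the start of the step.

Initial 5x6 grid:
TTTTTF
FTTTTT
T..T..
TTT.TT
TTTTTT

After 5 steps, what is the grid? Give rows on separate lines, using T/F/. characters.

Step 1: 5 trees catch fire, 2 burn out
  FTTTF.
  .FTTTF
  F..T..
  TTT.TT
  TTTTTT
Step 2: 5 trees catch fire, 5 burn out
  .FTF..
  ..FTF.
  ...T..
  FTT.TT
  TTTTTT
Step 3: 4 trees catch fire, 5 burn out
  ..F...
  ...F..
  ...T..
  .FT.TT
  FTTTTT
Step 4: 3 trees catch fire, 4 burn out
  ......
  ......
  ...F..
  ..F.TT
  .FTTTT
Step 5: 1 trees catch fire, 3 burn out
  ......
  ......
  ......
  ....TT
  ..FTTT

......
......
......
....TT
..FTTT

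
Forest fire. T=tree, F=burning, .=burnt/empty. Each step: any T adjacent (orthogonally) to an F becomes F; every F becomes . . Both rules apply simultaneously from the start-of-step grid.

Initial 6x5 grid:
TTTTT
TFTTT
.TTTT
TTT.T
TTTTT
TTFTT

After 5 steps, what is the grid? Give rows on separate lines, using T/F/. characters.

Step 1: 7 trees catch fire, 2 burn out
  TFTTT
  F.FTT
  .FTTT
  TTT.T
  TTFTT
  TF.FT
Step 2: 10 trees catch fire, 7 burn out
  F.FTT
  ...FT
  ..FTT
  TFF.T
  TF.FT
  F...F
Step 3: 6 trees catch fire, 10 burn out
  ...FT
  ....F
  ...FT
  F...T
  F...F
  .....
Step 4: 3 trees catch fire, 6 burn out
  ....F
  .....
  ....F
  ....F
  .....
  .....
Step 5: 0 trees catch fire, 3 burn out
  .....
  .....
  .....
  .....
  .....
  .....

.....
.....
.....
.....
.....
.....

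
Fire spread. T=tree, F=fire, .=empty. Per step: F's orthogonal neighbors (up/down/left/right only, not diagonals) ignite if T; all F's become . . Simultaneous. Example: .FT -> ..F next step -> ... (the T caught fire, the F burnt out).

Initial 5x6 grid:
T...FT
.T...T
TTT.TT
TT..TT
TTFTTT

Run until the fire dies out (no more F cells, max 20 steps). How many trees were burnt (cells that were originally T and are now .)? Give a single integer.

Answer: 17

Derivation:
Step 1: +3 fires, +2 burnt (F count now 3)
Step 2: +4 fires, +3 burnt (F count now 4)
Step 3: +5 fires, +4 burnt (F count now 5)
Step 4: +5 fires, +5 burnt (F count now 5)
Step 5: +0 fires, +5 burnt (F count now 0)
Fire out after step 5
Initially T: 18, now '.': 29
Total burnt (originally-T cells now '.'): 17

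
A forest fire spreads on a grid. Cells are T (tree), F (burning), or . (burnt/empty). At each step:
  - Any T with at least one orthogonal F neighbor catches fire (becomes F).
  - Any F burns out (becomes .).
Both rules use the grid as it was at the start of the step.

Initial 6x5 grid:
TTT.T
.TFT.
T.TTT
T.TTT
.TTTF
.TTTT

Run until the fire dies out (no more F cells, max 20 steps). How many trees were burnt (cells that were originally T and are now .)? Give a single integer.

Step 1: +7 fires, +2 burnt (F count now 7)
Step 2: +7 fires, +7 burnt (F count now 7)
Step 3: +3 fires, +7 burnt (F count now 3)
Step 4: +1 fires, +3 burnt (F count now 1)
Step 5: +0 fires, +1 burnt (F count now 0)
Fire out after step 5
Initially T: 21, now '.': 27
Total burnt (originally-T cells now '.'): 18

Answer: 18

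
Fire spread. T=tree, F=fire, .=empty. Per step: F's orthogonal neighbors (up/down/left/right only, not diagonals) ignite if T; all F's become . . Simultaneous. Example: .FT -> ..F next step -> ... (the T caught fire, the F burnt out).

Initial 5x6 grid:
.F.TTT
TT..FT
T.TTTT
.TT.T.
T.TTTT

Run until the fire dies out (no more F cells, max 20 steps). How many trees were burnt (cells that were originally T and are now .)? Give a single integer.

Answer: 18

Derivation:
Step 1: +4 fires, +2 burnt (F count now 4)
Step 2: +6 fires, +4 burnt (F count now 6)
Step 3: +3 fires, +6 burnt (F count now 3)
Step 4: +3 fires, +3 burnt (F count now 3)
Step 5: +2 fires, +3 burnt (F count now 2)
Step 6: +0 fires, +2 burnt (F count now 0)
Fire out after step 6
Initially T: 19, now '.': 29
Total burnt (originally-T cells now '.'): 18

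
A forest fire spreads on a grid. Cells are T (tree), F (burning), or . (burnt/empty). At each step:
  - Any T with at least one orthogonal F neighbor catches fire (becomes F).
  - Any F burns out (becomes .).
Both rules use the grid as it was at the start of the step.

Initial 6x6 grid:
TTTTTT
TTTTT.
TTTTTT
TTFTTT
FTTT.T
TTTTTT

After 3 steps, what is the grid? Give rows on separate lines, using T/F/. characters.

Step 1: 7 trees catch fire, 2 burn out
  TTTTTT
  TTTTT.
  TTFTTT
  FF.FTT
  .FFT.T
  FTTTTT
Step 2: 8 trees catch fire, 7 burn out
  TTTTTT
  TTFTT.
  FF.FTT
  ....FT
  ...F.T
  .FFTTT
Step 3: 7 trees catch fire, 8 burn out
  TTFTTT
  FF.FT.
  ....FT
  .....F
  .....T
  ...FTT

TTFTTT
FF.FT.
....FT
.....F
.....T
...FTT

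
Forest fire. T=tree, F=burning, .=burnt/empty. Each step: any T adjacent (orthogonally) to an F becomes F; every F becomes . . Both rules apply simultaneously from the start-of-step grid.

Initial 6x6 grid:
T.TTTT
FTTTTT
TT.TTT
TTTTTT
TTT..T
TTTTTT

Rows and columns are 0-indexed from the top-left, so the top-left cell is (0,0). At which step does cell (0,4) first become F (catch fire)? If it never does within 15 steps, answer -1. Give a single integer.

Step 1: cell (0,4)='T' (+3 fires, +1 burnt)
Step 2: cell (0,4)='T' (+3 fires, +3 burnt)
Step 3: cell (0,4)='T' (+4 fires, +3 burnt)
Step 4: cell (0,4)='T' (+6 fires, +4 burnt)
Step 5: cell (0,4)='F' (+6 fires, +6 burnt)
  -> target ignites at step 5
Step 6: cell (0,4)='.' (+4 fires, +6 burnt)
Step 7: cell (0,4)='.' (+2 fires, +4 burnt)
Step 8: cell (0,4)='.' (+2 fires, +2 burnt)
Step 9: cell (0,4)='.' (+1 fires, +2 burnt)
Step 10: cell (0,4)='.' (+0 fires, +1 burnt)
  fire out at step 10

5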